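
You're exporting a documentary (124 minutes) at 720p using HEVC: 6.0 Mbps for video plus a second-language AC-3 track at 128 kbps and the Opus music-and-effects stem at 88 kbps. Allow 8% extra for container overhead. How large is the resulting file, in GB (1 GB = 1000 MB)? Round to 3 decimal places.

124 min = 7440 s
Audio total: 128 + 88 = 216 kbps = 0.216 Mbps.
Total bitrate: 6.0 + 0.216 = 6.216 Mbps.
Stream data: 6.216 Mbps × 7440 s = 46247.0 Mb.
With 8% container overhead: ×1.08.
49,947 Mb ÷ 8 = 6,243 MB → 6.243 GB.

6.243 GB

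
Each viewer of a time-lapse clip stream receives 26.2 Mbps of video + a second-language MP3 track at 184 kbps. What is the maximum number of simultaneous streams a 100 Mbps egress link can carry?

3

Audio: 184 kbps = 0.184 Mbps.
Per-viewer media rate: 26.384 Mbps.
100 Mbps = 100.0 Mbps; 100.0 / 26.384 = 3.79 → 3 viewers.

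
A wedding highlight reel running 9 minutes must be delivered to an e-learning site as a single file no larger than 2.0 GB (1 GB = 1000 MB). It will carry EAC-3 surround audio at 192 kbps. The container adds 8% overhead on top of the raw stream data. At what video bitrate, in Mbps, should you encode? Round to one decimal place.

Budget: 2.0 GB = 16000.0 Mb.
Stream payload after overhead: 16000.0 / 1.08 = 14814.8 Mb.
9 min = 540 s
Total bitrate budget: 14814.8 Mb / 540 s = 27.435 Mbps.
Audio: 192 kbps = 0.192 Mbps.
Video: 27.435 − 0.192 = 27.243 Mbps.

27.2 Mbps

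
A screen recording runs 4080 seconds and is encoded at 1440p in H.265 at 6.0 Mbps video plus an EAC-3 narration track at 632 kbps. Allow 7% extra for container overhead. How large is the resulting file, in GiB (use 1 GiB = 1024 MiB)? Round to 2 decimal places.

Audio: 632 kbps = 0.632 Mbps.
Total bitrate: 6.0 + 0.632 = 6.632 Mbps.
Stream data: 6.632 Mbps × 4080 s = 27058.6 Mb.
With 7% container overhead: ×1.07.
28,953 Mb = 3,619,082,400 bytes ÷ 1,073,741,824 = 3.371 GiB.

3.37 GiB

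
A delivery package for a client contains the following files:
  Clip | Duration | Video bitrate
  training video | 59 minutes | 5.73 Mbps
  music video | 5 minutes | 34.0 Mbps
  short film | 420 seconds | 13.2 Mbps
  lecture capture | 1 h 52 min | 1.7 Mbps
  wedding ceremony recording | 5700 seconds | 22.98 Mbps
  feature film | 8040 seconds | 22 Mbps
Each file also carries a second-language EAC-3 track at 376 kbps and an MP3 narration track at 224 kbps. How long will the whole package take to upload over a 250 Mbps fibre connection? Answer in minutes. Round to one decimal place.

24.7 minutes

Audio total: 376 + 224 = 600 kbps = 0.600 Mbps.
training video: 6.330 Mbps × 3540 s = 22408.2 Mb
music video: 34.600 Mbps × 300 s = 10380.0 Mb
short film: 13.800 Mbps × 420 s = 5796.0 Mb
lecture capture: 2.300 Mbps × 6720 s = 15456.0 Mb
wedding ceremony recording: 23.580 Mbps × 5700 s = 134406.0 Mb
feature film: 22.600 Mbps × 8040 s = 181704.0 Mb
Total: 370150.2 Mb = 46268.8 MB.
At 250 Mbps: 370150.2 / 250 = 1481 s ≈ 24.7 minutes.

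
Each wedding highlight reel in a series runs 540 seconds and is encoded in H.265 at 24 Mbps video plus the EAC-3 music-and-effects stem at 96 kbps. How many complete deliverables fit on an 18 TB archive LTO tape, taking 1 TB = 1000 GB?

Audio: 96 kbps = 0.096 Mbps.
Total bitrate: 24.096 Mbps.
Per item: 24.096 Mbps × 540 s = 13,012 Mb = 1,626 MB.
Capacity: 18 TB = 144,000,000 Mb; 11066.84 items → 11066 complete.

11066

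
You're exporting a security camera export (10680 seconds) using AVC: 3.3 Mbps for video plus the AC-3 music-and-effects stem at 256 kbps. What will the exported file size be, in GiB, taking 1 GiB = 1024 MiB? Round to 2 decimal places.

4.42 GiB

Audio: 256 kbps = 0.256 Mbps.
Total bitrate: 3.3 + 0.256 = 3.556 Mbps.
Stream data: 3.556 Mbps × 10680 s = 37978.1 Mb.
37,978 Mb = 4,747,260,000 bytes ÷ 1,073,741,824 = 4.421 GiB.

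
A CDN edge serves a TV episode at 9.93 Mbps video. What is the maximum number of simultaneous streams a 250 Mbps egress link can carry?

250 Mbps = 250.0 Mbps; 250.0 / 9.930 = 25.18 → 25 viewers.

25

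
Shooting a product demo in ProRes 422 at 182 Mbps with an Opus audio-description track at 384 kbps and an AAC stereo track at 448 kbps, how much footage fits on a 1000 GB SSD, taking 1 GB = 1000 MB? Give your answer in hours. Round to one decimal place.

12.2 hours

Audio total: 384 + 448 = 832 kbps = 0.832 Mbps.
Total bitrate: 182 + 0.832 = 182.832 Mbps.
Capacity: 1000 GB = 8,000,000 Mb.
Recording time: 8,000,000 / 182.832 = 43,756 s ≈ 12.2 hours.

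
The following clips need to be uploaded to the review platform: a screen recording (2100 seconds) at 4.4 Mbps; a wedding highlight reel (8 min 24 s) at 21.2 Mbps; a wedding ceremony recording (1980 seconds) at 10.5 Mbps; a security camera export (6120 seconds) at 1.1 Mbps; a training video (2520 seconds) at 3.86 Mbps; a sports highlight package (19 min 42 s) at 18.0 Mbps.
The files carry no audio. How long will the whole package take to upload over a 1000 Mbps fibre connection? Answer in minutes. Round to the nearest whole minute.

screen recording: 4.400 Mbps × 2100 s = 9240.0 Mb
wedding highlight reel: 21.200 Mbps × 504 s = 10684.8 Mb
wedding ceremony recording: 10.500 Mbps × 1980 s = 20790.0 Mb
security camera export: 1.100 Mbps × 6120 s = 6732.0 Mb
training video: 3.860 Mbps × 2520 s = 9727.2 Mb
sports highlight package: 18.000 Mbps × 1182 s = 21276.0 Mb
Total: 78450.0 Mb = 9806.2 MB.
At 1000 Mbps: 78450.0 / 1000 = 78 s ≈ 1.31 minutes.

1 minutes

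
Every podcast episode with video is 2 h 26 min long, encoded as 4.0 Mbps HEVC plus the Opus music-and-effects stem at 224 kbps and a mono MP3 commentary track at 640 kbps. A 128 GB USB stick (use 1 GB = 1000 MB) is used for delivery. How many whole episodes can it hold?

24

2 h 26 min = 146 min = 8760 s
Audio total: 224 + 640 = 864 kbps = 0.864 Mbps.
Total bitrate: 4.864 Mbps.
Per item: 4.864 Mbps × 8760 s = 42,609 Mb = 5,326 MB.
Capacity: 128 GB = 1,024,000 Mb; 24.03 items → 24 complete.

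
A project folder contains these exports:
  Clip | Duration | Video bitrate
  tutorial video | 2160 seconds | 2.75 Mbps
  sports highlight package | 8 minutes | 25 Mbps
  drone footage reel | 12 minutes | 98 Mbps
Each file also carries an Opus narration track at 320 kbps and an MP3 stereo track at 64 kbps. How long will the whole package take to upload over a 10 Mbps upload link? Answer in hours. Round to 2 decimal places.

Audio total: 320 + 64 = 384 kbps = 0.384 Mbps.
tutorial video: 3.134 Mbps × 2160 s = 6769.4 Mb
sports highlight package: 25.384 Mbps × 480 s = 12184.3 Mb
drone footage reel: 98.384 Mbps × 720 s = 70836.5 Mb
Total: 89790.2 Mb = 11223.8 MB.
At 10 Mbps: 89790.2 / 10 = 8979 s ≈ 2.49 hours.

2.49 hours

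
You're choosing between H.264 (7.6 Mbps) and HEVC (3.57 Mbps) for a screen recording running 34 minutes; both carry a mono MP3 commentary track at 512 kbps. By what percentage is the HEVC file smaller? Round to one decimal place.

49.7%

34 min = 2040 s
Audio: 512 kbps = 0.512 Mbps.
H.264: 8.112 Mbps × 2040 s = 16548.5 Mb = 1.926 GiB.
HEVC: 4.082 Mbps × 2040 s = 8327.3 Mb = 0.969 GiB.
Reduction: (1 − 0.969/1.926) × 100 = 49.68%.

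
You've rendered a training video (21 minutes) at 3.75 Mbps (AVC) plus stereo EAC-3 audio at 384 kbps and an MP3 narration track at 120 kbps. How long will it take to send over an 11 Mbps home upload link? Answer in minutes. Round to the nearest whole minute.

21 min = 1260 s
Audio total: 384 + 120 = 504 kbps = 0.504 Mbps.
Total bitrate: 4.254 Mbps.
File: 4.254 Mbps × 1260 s = 5360.0 Mb.
At 11 Mbps: 5360.0 / 11 = 487.3 s ≈ 8.12 minutes.

8 minutes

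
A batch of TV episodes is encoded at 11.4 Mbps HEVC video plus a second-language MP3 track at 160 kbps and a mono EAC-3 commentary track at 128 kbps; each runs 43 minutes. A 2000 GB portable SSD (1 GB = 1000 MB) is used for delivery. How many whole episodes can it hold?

530

43 min = 2580 s
Audio total: 160 + 128 = 288 kbps = 0.288 Mbps.
Total bitrate: 11.688 Mbps.
Per item: 11.688 Mbps × 2580 s = 30,155 Mb = 3,769 MB.
Capacity: 2000 GB = 16,000,000 Mb; 530.59 items → 530 complete.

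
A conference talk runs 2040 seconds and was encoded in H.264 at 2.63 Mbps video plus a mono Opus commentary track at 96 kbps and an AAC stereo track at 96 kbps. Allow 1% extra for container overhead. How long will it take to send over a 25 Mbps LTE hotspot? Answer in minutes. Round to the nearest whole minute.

4 minutes

Audio total: 96 + 96 = 192 kbps = 0.192 Mbps.
Total bitrate: 2.822 Mbps.
File: 2.822 Mbps × 2040 s = 5756.9 Mb.
With 1% container overhead: ×1.01. → 5814.4 Mb.
At 25 Mbps: 5814.4 / 25 = 232.6 s ≈ 3.88 minutes.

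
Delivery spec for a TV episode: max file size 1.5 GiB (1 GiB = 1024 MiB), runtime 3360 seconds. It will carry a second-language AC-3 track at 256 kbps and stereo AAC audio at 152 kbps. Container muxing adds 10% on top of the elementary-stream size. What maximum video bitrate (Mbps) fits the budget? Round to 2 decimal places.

Budget: 1.5 GiB = 12884.9 Mb.
Stream payload after overhead: 12884.9 / 1.10 = 11713.5 Mb.
Total bitrate budget: 11713.5 Mb / 3360 s = 3.486 Mbps.
Audio total: 256 + 152 = 408 kbps = 0.408 Mbps.
Video: 3.486 − 0.408 = 3.078 Mbps.

3.08 Mbps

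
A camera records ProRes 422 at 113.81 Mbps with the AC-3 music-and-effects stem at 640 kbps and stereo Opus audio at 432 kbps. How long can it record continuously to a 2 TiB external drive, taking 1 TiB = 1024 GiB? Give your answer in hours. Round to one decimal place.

42.5 hours

Audio total: 640 + 432 = 1072 kbps = 1.072 Mbps.
Total bitrate: 113.81 + 1.072 = 114.882 Mbps.
Capacity: 2 TiB = 17,592,186 Mb.
Recording time: 17,592,186 / 114.882 = 153,133 s ≈ 42.5 hours.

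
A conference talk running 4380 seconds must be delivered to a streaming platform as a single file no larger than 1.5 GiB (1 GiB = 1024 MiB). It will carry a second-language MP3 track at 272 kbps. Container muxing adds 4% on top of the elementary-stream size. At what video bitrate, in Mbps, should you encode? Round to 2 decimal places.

Budget: 1.5 GiB = 12884.9 Mb.
Stream payload after overhead: 12884.9 / 1.04 = 12389.3 Mb.
Total bitrate budget: 12389.3 Mb / 4380 s = 2.829 Mbps.
Audio: 272 kbps = 0.272 Mbps.
Video: 2.829 − 0.272 = 2.557 Mbps.

2.56 Mbps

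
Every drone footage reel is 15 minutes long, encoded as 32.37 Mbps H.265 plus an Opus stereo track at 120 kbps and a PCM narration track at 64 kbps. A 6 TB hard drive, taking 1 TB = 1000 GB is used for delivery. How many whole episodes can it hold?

1638

15 min = 900 s
Audio total: 120 + 64 = 184 kbps = 0.184 Mbps.
Total bitrate: 32.554 Mbps.
Per item: 32.554 Mbps × 900 s = 29,299 Mb = 3,662 MB.
Capacity: 6 TB = 48,000,000 Mb; 1638.30 items → 1638 complete.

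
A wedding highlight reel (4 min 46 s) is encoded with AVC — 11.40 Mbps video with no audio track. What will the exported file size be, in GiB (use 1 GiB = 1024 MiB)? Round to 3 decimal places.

4 min 46 s = 286 s
Total bitrate: 11.40 Mbps.
Stream data: 11.400 Mbps × 286 s = 3260.4 Mb.
3,260 Mb = 407,550,000 bytes ÷ 1,073,741,824 = 0.3796 GiB.

0.380 GiB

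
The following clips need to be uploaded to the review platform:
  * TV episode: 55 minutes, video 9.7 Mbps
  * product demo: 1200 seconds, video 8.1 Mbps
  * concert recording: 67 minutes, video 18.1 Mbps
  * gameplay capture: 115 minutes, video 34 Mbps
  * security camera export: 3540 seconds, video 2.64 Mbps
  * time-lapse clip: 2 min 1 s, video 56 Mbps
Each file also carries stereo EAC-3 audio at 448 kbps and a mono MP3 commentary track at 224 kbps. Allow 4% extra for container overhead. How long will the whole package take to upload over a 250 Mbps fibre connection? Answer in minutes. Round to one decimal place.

26.2 minutes

Audio total: 448 + 224 = 672 kbps = 0.672 Mbps.
TV episode: 10.372 Mbps × 3300 s × 1.04 = 35596.7 Mb
product demo: 8.772 Mbps × 1200 s × 1.04 = 10947.5 Mb
concert recording: 18.772 Mbps × 4020 s × 1.04 = 78482.0 Mb
gameplay capture: 34.672 Mbps × 6900 s × 1.04 = 248806.3 Mb
security camera export: 3.312 Mbps × 3540 s × 1.04 = 12193.5 Mb
time-lapse clip: 56.672 Mbps × 121 s × 1.04 = 7131.6 Mb
Total: 393157.5 Mb = 49144.7 MB.
At 250 Mbps: 393157.5 / 250 = 1573 s ≈ 26.2 minutes.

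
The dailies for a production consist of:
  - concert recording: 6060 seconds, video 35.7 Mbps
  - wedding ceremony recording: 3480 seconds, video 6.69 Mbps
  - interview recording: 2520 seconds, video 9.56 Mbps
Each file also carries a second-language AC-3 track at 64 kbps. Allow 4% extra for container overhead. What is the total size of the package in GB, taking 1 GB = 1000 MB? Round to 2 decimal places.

34.38 GB

Audio: 64 kbps = 0.064 Mbps.
concert recording: 35.764 Mbps × 6060 s × 1.04 = 225399.0 Mb
wedding ceremony recording: 6.754 Mbps × 3480 s × 1.04 = 24444.1 Mb
interview recording: 9.624 Mbps × 2520 s × 1.04 = 25222.6 Mb
Total: 275065.7 Mb = 34383.2 MB.
= 34.38 GB.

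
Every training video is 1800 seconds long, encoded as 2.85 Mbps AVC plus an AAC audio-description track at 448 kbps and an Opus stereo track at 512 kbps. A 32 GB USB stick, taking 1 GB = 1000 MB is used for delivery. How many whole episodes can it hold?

Audio total: 448 + 512 = 960 kbps = 0.960 Mbps.
Total bitrate: 3.810 Mbps.
Per item: 3.810 Mbps × 1800 s = 6,858 Mb = 857.2 MB.
Capacity: 32 GB = 256,000 Mb; 37.33 items → 37 complete.

37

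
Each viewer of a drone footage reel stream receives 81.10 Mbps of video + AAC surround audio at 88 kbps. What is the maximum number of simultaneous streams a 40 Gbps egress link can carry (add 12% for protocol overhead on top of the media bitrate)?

439

Audio: 88 kbps = 0.088 Mbps.
Per-viewer media rate: 81.188 Mbps.
On the wire with 12% overhead: 90.931 Mbps.
40 Gbps = 40,000 Mbps; 40,000 / 90.931 = 439.90 → 439 viewers.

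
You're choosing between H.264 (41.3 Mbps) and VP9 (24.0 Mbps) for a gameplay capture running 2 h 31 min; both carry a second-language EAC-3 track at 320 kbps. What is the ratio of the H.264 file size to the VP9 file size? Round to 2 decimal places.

1.71

2 h 31 min = 151 min = 9060 s
Audio: 320 kbps = 0.320 Mbps.
H.264: 41.620 Mbps × 9060 s = 377077.2 Mb = 43.898 GiB.
VP9: 24.320 Mbps × 9060 s = 220339.2 Mb = 25.651 GiB.
Ratio: 43.898 / 25.651 = 1.711.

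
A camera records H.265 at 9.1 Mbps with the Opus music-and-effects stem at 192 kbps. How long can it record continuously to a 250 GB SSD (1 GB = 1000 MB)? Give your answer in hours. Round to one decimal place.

59.8 hours

Audio: 192 kbps = 0.192 Mbps.
Total bitrate: 9.1 + 0.192 = 9.292 Mbps.
Capacity: 250 GB = 2,000,000 Mb.
Recording time: 2,000,000 / 9.292 = 215,239 s ≈ 59.8 hours.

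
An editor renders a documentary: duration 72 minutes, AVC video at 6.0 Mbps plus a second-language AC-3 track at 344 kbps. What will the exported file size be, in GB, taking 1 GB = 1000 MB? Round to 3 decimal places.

3.426 GB

72 min = 4320 s
Audio: 344 kbps = 0.344 Mbps.
Total bitrate: 6.0 + 0.344 = 6.344 Mbps.
Stream data: 6.344 Mbps × 4320 s = 27406.1 Mb.
27,406 Mb ÷ 8 = 3,426 MB → 3.426 GB.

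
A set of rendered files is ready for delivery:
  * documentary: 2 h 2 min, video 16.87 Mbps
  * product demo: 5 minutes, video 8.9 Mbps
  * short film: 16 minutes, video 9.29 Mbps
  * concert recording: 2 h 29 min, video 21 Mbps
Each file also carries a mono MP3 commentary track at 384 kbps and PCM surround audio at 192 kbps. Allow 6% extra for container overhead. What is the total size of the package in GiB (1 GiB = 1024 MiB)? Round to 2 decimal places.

41.08 GiB

Audio total: 384 + 192 = 576 kbps = 0.576 Mbps.
documentary: 17.446 Mbps × 7320 s × 1.06 = 135367.0 Mb
product demo: 9.476 Mbps × 300 s × 1.06 = 3013.4 Mb
short film: 9.866 Mbps × 960 s × 1.06 = 10039.6 Mb
concert recording: 21.576 Mbps × 8940 s × 1.06 = 204462.8 Mb
Total: 352882.8 Mb = 44110.4 MB.
= 41.08 GiB.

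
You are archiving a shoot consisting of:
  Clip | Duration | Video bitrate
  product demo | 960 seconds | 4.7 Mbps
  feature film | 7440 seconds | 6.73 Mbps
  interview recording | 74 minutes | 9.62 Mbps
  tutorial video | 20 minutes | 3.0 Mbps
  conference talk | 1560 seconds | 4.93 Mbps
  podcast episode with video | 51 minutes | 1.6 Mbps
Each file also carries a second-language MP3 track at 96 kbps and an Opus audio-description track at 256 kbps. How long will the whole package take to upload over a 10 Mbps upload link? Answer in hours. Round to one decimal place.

Audio total: 96 + 256 = 352 kbps = 0.352 Mbps.
product demo: 5.052 Mbps × 960 s = 4849.9 Mb
feature film: 7.082 Mbps × 7440 s = 52690.1 Mb
interview recording: 9.972 Mbps × 4440 s = 44275.7 Mb
tutorial video: 3.352 Mbps × 1200 s = 4022.4 Mb
conference talk: 5.282 Mbps × 1560 s = 8239.9 Mb
podcast episode with video: 1.952 Mbps × 3060 s = 5973.1 Mb
Total: 120051.1 Mb = 15006.4 MB.
At 10 Mbps: 120051.1 / 10 = 12005 s ≈ 3.33 hours.

3.3 hours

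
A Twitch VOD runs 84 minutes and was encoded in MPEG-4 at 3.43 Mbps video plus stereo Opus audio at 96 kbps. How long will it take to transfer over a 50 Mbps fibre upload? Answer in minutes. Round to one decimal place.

5.9 minutes

84 min = 5040 s
Audio: 96 kbps = 0.096 Mbps.
Total bitrate: 3.526 Mbps.
File: 3.526 Mbps × 5040 s = 17771.0 Mb.
At 50 Mbps: 17771.0 / 50 = 355.4 s ≈ 5.92 minutes.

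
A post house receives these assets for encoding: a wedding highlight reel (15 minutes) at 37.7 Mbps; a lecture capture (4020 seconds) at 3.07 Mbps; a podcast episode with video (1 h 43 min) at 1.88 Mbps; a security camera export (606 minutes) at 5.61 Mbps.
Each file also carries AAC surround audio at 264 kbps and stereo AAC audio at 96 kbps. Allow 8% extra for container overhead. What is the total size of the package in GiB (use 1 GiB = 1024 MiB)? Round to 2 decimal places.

Audio total: 264 + 96 = 360 kbps = 0.360 Mbps.
wedding highlight reel: 38.060 Mbps × 900 s × 1.08 = 36994.3 Mb
lecture capture: 3.430 Mbps × 4020 s × 1.08 = 14891.7 Mb
podcast episode with video: 2.240 Mbps × 6180 s × 1.08 = 14950.7 Mb
security camera export: 5.970 Mbps × 36360 s × 1.08 = 234434.7 Mb
Total: 301271.4 Mb = 37658.9 MB.
= 35.07 GiB.

35.07 GiB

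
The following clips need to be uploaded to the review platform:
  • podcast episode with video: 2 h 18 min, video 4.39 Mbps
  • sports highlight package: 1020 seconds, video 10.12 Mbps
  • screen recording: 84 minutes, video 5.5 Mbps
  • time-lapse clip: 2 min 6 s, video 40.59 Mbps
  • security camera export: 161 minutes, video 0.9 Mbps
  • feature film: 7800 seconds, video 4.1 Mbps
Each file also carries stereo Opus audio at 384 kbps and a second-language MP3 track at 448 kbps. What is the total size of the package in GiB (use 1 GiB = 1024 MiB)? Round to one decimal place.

Audio total: 384 + 448 = 832 kbps = 0.832 Mbps.
podcast episode with video: 5.222 Mbps × 8280 s = 43238.2 Mb
sports highlight package: 10.952 Mbps × 1020 s = 11171.0 Mb
screen recording: 6.332 Mbps × 5040 s = 31913.3 Mb
time-lapse clip: 41.422 Mbps × 126 s = 5219.2 Mb
security camera export: 1.732 Mbps × 9660 s = 16731.1 Mb
feature film: 4.932 Mbps × 7800 s = 38469.6 Mb
Total: 146742.4 Mb = 18342.8 MB.
= 17.08 GiB.

17.1 GiB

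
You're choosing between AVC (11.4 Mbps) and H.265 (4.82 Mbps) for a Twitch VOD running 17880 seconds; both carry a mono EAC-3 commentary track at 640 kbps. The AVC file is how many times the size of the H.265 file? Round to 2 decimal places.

2.21

Audio: 640 kbps = 0.640 Mbps.
AVC: 12.040 Mbps × 17880 s = 215275.2 Mb = 26.909 GB.
H.265: 5.460 Mbps × 17880 s = 97624.8 Mb = 12.203 GB.
Ratio: 26.909 / 12.203 = 2.205.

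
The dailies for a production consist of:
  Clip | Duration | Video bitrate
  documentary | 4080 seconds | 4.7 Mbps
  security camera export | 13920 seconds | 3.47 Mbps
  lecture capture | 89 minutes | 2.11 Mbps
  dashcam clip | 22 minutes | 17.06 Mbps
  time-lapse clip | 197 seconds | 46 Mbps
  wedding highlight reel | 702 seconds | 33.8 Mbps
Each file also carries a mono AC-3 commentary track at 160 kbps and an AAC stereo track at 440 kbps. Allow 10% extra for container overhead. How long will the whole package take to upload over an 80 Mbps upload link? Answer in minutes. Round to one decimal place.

34.2 minutes

Audio total: 160 + 440 = 600 kbps = 0.600 Mbps.
documentary: 5.300 Mbps × 4080 s × 1.10 = 23786.4 Mb
security camera export: 4.070 Mbps × 13920 s × 1.10 = 62319.8 Mb
lecture capture: 2.710 Mbps × 5340 s × 1.10 = 15918.5 Mb
dashcam clip: 17.660 Mbps × 1320 s × 1.10 = 25642.3 Mb
time-lapse clip: 46.600 Mbps × 197 s × 1.10 = 10098.2 Mb
wedding highlight reel: 34.400 Mbps × 702 s × 1.10 = 26563.7 Mb
Total: 164329.0 Mb = 20541.1 MB.
At 80 Mbps: 164329.0 / 80 = 2054 s ≈ 34.2 minutes.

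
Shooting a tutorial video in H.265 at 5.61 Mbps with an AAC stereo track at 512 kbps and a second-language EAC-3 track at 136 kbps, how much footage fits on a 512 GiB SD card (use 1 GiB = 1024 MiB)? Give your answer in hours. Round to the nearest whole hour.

195 hours

Audio total: 512 + 136 = 648 kbps = 0.648 Mbps.
Total bitrate: 5.61 + 0.648 = 6.258 Mbps.
Capacity: 512 GiB = 4,398,047 Mb.
Recording time: 4,398,047 / 6.258 = 702,788 s ≈ 195 hours.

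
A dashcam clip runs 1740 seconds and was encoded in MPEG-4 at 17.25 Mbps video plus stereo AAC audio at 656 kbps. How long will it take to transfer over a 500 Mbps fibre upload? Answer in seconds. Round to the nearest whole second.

62 seconds

Audio: 656 kbps = 0.656 Mbps.
Total bitrate: 17.906 Mbps.
File: 17.906 Mbps × 1740 s = 31156.4 Mb.
At 500 Mbps: 31156.4 / 500 = 62.3 s ≈ 62.3 seconds.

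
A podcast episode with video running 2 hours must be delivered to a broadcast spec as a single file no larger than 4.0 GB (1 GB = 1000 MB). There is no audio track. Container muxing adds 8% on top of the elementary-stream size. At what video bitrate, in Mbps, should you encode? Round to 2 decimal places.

Budget: 4.0 GB = 32000.0 Mb.
Stream payload after overhead: 32000.0 / 1.08 = 29629.6 Mb.
2 h = 7200 s
Total bitrate budget: 29629.6 Mb / 7200 s = 4.115 Mbps.

4.12 Mbps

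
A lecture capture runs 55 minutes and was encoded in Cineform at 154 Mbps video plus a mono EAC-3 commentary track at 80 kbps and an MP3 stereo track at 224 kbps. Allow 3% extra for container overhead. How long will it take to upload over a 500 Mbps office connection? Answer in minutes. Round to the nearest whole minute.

55 min = 3300 s
Audio total: 80 + 224 = 304 kbps = 0.304 Mbps.
Total bitrate: 154.304 Mbps.
File: 154.304 Mbps × 3300 s = 509203.2 Mb.
With 3% container overhead: ×1.03. → 524479.3 Mb.
At 500 Mbps: 524479.3 / 500 = 1049.0 s ≈ 17.5 minutes.

17 minutes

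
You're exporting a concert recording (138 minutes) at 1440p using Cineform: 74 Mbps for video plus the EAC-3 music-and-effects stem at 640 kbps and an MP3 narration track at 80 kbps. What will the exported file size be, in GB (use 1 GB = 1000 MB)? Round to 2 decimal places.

138 min = 8280 s
Audio total: 640 + 80 = 720 kbps = 0.720 Mbps.
Total bitrate: 74 + 0.720 = 74.720 Mbps.
Stream data: 74.720 Mbps × 8280 s = 618681.6 Mb.
618,682 Mb ÷ 8 = 77,335 MB → 77.34 GB.

77.34 GB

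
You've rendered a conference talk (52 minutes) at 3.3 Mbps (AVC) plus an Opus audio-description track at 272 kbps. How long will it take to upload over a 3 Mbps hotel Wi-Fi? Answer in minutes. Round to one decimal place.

52 min = 3120 s
Audio: 272 kbps = 0.272 Mbps.
Total bitrate: 3.572 Mbps.
File: 3.572 Mbps × 3120 s = 11144.6 Mb.
At 3 Mbps: 11144.6 / 3 = 3714.9 s ≈ 61.9 minutes.

61.9 minutes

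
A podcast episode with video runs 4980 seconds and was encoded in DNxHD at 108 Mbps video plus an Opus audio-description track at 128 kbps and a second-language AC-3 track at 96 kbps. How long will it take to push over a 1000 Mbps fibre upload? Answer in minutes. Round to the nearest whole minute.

9 minutes

Audio total: 128 + 96 = 224 kbps = 0.224 Mbps.
Total bitrate: 108.224 Mbps.
File: 108.224 Mbps × 4980 s = 538955.5 Mb.
At 1000 Mbps: 538955.5 / 1000 = 539.0 s ≈ 8.98 minutes.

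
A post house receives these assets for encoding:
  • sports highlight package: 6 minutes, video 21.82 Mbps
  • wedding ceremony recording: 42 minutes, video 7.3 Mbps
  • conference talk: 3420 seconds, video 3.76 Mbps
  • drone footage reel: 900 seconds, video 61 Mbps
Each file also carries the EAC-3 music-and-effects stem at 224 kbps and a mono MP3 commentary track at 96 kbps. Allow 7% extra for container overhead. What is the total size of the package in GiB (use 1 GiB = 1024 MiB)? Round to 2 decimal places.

12.00 GiB

Audio total: 224 + 96 = 320 kbps = 0.320 Mbps.
sports highlight package: 22.140 Mbps × 360 s × 1.07 = 8528.3 Mb
wedding ceremony recording: 7.620 Mbps × 2520 s × 1.07 = 20546.6 Mb
conference talk: 4.080 Mbps × 3420 s × 1.07 = 14930.4 Mb
drone footage reel: 61.320 Mbps × 900 s × 1.07 = 59051.2 Mb
Total: 103056.4 Mb = 12882.1 MB.
= 12.00 GiB.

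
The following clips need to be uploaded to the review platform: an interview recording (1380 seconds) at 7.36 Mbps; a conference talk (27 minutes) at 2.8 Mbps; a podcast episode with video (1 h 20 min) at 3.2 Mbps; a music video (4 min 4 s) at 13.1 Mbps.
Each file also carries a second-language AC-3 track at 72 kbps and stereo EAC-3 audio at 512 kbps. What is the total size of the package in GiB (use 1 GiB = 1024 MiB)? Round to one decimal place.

Audio total: 72 + 512 = 584 kbps = 0.584 Mbps.
interview recording: 7.944 Mbps × 1380 s = 10962.7 Mb
conference talk: 3.384 Mbps × 1620 s = 5482.1 Mb
podcast episode with video: 3.784 Mbps × 4800 s = 18163.2 Mb
music video: 13.684 Mbps × 244 s = 3338.9 Mb
Total: 37946.9 Mb = 4743.4 MB.
= 4.418 GiB.

4.4 GiB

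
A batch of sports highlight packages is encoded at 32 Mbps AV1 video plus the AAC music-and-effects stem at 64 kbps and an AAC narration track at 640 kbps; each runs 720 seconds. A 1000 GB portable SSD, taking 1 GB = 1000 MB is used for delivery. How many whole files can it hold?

Audio total: 64 + 640 = 704 kbps = 0.704 Mbps.
Total bitrate: 32.704 Mbps.
Per item: 32.704 Mbps × 720 s = 23,547 Mb = 2,943 MB.
Capacity: 1000 GB = 8,000,000 Mb; 339.75 items → 339 complete.

339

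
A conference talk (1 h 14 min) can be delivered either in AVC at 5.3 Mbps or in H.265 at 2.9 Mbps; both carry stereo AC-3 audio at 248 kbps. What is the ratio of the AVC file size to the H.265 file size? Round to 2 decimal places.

1.76

1 h 14 min = 74 min = 4440 s
Audio: 248 kbps = 0.248 Mbps.
AVC: 5.548 Mbps × 4440 s = 24633.1 Mb = 2.868 GiB.
H.265: 3.148 Mbps × 4440 s = 13977.1 Mb = 1.627 GiB.
Ratio: 2.868 / 1.627 = 1.762.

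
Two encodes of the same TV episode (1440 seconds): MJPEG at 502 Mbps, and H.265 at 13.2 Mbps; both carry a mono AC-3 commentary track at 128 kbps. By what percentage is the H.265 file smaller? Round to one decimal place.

97.3%

Audio: 128 kbps = 0.128 Mbps.
MJPEG: 502.128 Mbps × 1440 s = 723064.3 Mb = 90.383 GB.
H.265: 13.328 Mbps × 1440 s = 19192.3 Mb = 2.399 GB.
Reduction: (1 − 2.399/90.383) × 100 = 97.35%.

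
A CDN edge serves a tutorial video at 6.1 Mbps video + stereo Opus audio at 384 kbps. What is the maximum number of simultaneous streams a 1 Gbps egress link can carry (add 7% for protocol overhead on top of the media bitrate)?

144

Audio: 384 kbps = 0.384 Mbps.
Per-viewer media rate: 6.484 Mbps.
On the wire with 7% overhead: 6.938 Mbps.
1 Gbps = 1,000 Mbps; 1,000 / 6.938 = 144.14 → 144 viewers.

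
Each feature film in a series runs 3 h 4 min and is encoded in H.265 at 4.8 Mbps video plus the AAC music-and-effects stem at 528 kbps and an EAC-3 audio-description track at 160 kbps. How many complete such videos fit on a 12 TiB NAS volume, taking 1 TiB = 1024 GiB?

3 h 4 min = 184 min = 11040 s
Audio total: 528 + 160 = 688 kbps = 0.688 Mbps.
Total bitrate: 5.488 Mbps.
Per item: 5.488 Mbps × 11040 s = 60,588 Mb = 7,573 MB.
Capacity: 12 TiB = 105,553,116 Mb; 1742.16 items → 1742 complete.

1742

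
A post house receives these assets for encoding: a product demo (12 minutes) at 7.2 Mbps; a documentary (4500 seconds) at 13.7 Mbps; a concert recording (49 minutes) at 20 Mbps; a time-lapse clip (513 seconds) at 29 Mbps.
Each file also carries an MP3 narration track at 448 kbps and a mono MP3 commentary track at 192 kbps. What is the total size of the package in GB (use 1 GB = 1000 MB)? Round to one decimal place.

Audio total: 448 + 192 = 640 kbps = 0.640 Mbps.
product demo: 7.840 Mbps × 720 s = 5644.8 Mb
documentary: 14.340 Mbps × 4500 s = 64530.0 Mb
concert recording: 20.640 Mbps × 2940 s = 60681.6 Mb
time-lapse clip: 29.640 Mbps × 513 s = 15205.3 Mb
Total: 146061.7 Mb = 18257.7 MB.
= 18.26 GB.

18.3 GB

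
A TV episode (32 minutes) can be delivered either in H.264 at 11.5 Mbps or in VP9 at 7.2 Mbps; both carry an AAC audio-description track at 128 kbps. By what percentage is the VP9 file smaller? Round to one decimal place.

37.0%

32 min = 1920 s
Audio: 128 kbps = 0.128 Mbps.
H.264: 11.628 Mbps × 1920 s = 22325.8 Mb = 2.791 GB.
VP9: 7.328 Mbps × 1920 s = 14069.8 Mb = 1.759 GB.
Reduction: (1 − 1.759/2.791) × 100 = 36.98%.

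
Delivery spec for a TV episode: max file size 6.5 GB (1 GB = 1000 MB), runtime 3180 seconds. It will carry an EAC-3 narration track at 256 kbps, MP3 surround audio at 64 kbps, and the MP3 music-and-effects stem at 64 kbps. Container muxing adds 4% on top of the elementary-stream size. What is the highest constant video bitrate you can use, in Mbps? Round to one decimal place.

15.3 Mbps

Budget: 6.5 GB = 52000.0 Mb.
Stream payload after overhead: 52000.0 / 1.04 = 50000.0 Mb.
Total bitrate budget: 50000.0 Mb / 3180 s = 15.723 Mbps.
Audio total: 256 + 64 + 64 = 384 kbps = 0.384 Mbps.
Video: 15.723 − 0.384 = 15.339 Mbps.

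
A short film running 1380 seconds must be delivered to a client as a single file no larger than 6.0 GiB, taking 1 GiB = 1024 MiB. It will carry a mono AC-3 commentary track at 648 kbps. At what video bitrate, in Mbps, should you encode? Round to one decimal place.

36.7 Mbps

Budget: 6.0 GiB = 51539.6 Mb.
Total bitrate budget: 51539.6 Mb / 1380 s = 37.348 Mbps.
Audio: 648 kbps = 0.648 Mbps.
Video: 37.348 − 0.648 = 36.700 Mbps.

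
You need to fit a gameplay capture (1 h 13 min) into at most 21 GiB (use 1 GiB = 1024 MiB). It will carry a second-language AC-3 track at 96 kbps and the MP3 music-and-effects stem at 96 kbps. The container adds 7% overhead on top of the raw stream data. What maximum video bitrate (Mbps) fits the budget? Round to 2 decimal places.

38.30 Mbps

Budget: 21 GiB = 180388.6 Mb.
Stream payload after overhead: 180388.6 / 1.07 = 168587.5 Mb.
1 h 13 min = 73 min = 4380 s
Total bitrate budget: 168587.5 Mb / 4380 s = 38.490 Mbps.
Audio total: 96 + 96 = 192 kbps = 0.192 Mbps.
Video: 38.490 − 0.192 = 38.298 Mbps.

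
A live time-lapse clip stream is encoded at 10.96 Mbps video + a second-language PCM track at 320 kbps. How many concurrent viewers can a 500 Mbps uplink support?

44

Audio: 320 kbps = 0.320 Mbps.
Per-viewer media rate: 11.280 Mbps.
500 Mbps = 500.0 Mbps; 500.0 / 11.280 = 44.33 → 44 viewers.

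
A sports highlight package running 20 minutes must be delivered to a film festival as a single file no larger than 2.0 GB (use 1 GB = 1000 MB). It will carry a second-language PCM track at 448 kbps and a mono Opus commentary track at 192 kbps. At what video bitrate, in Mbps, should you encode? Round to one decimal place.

12.7 Mbps

Budget: 2.0 GB = 16000.0 Mb.
20 min = 1200 s
Total bitrate budget: 16000.0 Mb / 1200 s = 13.333 Mbps.
Audio total: 448 + 192 = 640 kbps = 0.640 Mbps.
Video: 13.333 − 0.640 = 12.693 Mbps.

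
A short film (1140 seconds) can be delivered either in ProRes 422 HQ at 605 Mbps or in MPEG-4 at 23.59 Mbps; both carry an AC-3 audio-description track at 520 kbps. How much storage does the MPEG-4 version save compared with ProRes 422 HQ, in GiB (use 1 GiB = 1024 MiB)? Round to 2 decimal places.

77.16 GiB

Audio: 520 kbps = 0.520 Mbps.
ProRes 422 HQ: 605.520 Mbps × 1140 s = 690292.8 Mb = 80.361 GiB.
MPEG-4: 24.110 Mbps × 1140 s = 27485.4 Mb = 3.200 GiB.
Saving: 80.361 − 3.200 = 77.161 GiB.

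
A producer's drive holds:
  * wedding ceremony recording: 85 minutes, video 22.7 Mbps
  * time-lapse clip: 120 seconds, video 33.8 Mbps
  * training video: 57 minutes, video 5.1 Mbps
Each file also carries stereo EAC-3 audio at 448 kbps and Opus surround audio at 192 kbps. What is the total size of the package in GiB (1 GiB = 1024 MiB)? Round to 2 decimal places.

Audio total: 448 + 192 = 640 kbps = 0.640 Mbps.
wedding ceremony recording: 23.340 Mbps × 5100 s = 119034.0 Mb
time-lapse clip: 34.440 Mbps × 120 s = 4132.8 Mb
training video: 5.740 Mbps × 3420 s = 19630.8 Mb
Total: 142797.6 Mb = 17849.7 MB.
= 16.62 GiB.

16.62 GiB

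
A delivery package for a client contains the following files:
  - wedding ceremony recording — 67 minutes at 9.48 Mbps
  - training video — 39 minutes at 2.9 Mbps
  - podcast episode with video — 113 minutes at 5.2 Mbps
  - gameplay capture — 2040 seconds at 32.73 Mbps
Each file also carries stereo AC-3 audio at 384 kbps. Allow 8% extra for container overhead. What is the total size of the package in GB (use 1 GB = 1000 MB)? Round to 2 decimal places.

Audio: 384 kbps = 0.384 Mbps.
wedding ceremony recording: 9.864 Mbps × 4020 s × 1.08 = 42825.5 Mb
training video: 3.284 Mbps × 2340 s × 1.08 = 8299.3 Mb
podcast episode with video: 5.584 Mbps × 6780 s × 1.08 = 40888.3 Mb
gameplay capture: 33.114 Mbps × 2040 s × 1.08 = 72956.8 Mb
Total: 164969.9 Mb = 20621.2 MB.
= 20.62 GB.

20.62 GB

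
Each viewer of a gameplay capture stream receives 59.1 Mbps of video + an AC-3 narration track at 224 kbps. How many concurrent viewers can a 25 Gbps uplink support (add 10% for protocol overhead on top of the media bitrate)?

383

Audio: 224 kbps = 0.224 Mbps.
Per-viewer media rate: 59.324 Mbps.
On the wire with 10% overhead: 65.256 Mbps.
25 Gbps = 25,000 Mbps; 25,000 / 65.256 = 383.10 → 383 viewers.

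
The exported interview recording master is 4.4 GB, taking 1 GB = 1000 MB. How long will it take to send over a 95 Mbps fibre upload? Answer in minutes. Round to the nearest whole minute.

6 minutes

File: 4.4 GB = 35200.0 Mb.
At 95 Mbps: 35200.0 / 95 = 370.5 s ≈ 6.18 minutes.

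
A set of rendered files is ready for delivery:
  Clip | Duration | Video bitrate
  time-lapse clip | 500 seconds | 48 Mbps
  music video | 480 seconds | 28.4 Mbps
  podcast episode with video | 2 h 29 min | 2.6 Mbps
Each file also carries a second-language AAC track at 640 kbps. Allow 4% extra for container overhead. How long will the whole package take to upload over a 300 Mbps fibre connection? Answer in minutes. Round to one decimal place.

3.9 minutes

Audio: 640 kbps = 0.640 Mbps.
time-lapse clip: 48.640 Mbps × 500 s × 1.04 = 25292.8 Mb
music video: 29.040 Mbps × 480 s × 1.04 = 14496.8 Mb
podcast episode with video: 3.240 Mbps × 8940 s × 1.04 = 30124.2 Mb
Total: 69913.8 Mb = 8739.2 MB.
At 300 Mbps: 69913.8 / 300 = 233 s ≈ 3.88 minutes.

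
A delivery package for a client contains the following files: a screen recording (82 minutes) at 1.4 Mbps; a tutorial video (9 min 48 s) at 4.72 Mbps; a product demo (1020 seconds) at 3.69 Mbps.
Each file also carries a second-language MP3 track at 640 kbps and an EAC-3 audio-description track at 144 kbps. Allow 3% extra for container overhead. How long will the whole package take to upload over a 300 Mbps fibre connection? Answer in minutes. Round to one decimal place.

Audio total: 640 + 144 = 784 kbps = 0.784 Mbps.
screen recording: 2.184 Mbps × 4920 s × 1.03 = 11067.6 Mb
tutorial video: 5.504 Mbps × 588 s × 1.03 = 3333.4 Mb
product demo: 4.474 Mbps × 1020 s × 1.03 = 4700.4 Mb
Total: 19101.5 Mb = 2387.7 MB.
At 300 Mbps: 19101.5 / 300 = 64 s ≈ 1.06 minutes.

1.1 minutes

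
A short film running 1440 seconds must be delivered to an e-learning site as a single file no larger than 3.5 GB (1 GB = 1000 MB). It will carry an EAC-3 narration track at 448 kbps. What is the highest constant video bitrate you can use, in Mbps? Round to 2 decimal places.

Budget: 3.5 GB = 28000.0 Mb.
Total bitrate budget: 28000.0 Mb / 1440 s = 19.444 Mbps.
Audio: 448 kbps = 0.448 Mbps.
Video: 19.444 − 0.448 = 18.996 Mbps.

19.00 Mbps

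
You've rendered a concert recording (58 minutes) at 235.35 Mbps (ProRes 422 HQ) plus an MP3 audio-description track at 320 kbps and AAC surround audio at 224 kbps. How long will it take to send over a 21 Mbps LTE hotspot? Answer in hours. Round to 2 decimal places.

58 min = 3480 s
Audio total: 320 + 224 = 544 kbps = 0.544 Mbps.
Total bitrate: 235.894 Mbps.
File: 235.894 Mbps × 3480 s = 820911.1 Mb.
At 21 Mbps: 820911.1 / 21 = 39091.0 s ≈ 10.9 hours.

10.86 hours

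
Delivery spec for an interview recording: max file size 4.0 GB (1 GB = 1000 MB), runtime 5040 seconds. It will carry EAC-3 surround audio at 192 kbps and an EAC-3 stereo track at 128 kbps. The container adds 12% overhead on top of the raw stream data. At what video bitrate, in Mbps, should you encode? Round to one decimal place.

5.3 Mbps

Budget: 4.0 GB = 32000.0 Mb.
Stream payload after overhead: 32000.0 / 1.12 = 28571.4 Mb.
Total bitrate budget: 28571.4 Mb / 5040 s = 5.669 Mbps.
Audio total: 192 + 128 = 320 kbps = 0.320 Mbps.
Video: 5.669 − 0.320 = 5.349 Mbps.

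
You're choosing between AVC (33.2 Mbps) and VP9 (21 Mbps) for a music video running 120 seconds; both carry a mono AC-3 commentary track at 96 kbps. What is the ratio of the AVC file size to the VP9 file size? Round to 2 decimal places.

1.58

Audio: 96 kbps = 0.096 Mbps.
AVC: 33.296 Mbps × 120 s = 3995.5 Mb = 499.440 MB.
VP9: 21.096 Mbps × 120 s = 2531.5 Mb = 316.440 MB.
Ratio: 499.440 / 316.440 = 1.578.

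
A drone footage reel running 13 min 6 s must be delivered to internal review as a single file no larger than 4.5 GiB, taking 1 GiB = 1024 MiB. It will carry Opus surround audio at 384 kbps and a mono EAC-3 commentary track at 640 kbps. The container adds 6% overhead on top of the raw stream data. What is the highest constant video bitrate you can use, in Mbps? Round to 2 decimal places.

Budget: 4.5 GiB = 38654.7 Mb.
Stream payload after overhead: 38654.7 / 1.06 = 36466.7 Mb.
13 min 6 s = 786 s
Total bitrate budget: 36466.7 Mb / 786 s = 46.395 Mbps.
Audio total: 384 + 640 = 1024 kbps = 1.024 Mbps.
Video: 46.395 − 1.024 = 45.371 Mbps.

45.37 Mbps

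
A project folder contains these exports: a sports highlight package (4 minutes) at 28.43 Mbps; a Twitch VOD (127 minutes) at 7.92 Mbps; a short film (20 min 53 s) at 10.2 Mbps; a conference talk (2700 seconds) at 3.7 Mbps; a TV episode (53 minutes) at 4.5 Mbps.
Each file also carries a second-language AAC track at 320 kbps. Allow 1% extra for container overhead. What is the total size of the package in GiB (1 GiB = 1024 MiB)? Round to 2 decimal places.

12.82 GiB

Audio: 320 kbps = 0.320 Mbps.
sports highlight package: 28.750 Mbps × 240 s × 1.01 = 6969.0 Mb
Twitch VOD: 8.240 Mbps × 7620 s × 1.01 = 63416.7 Mb
short film: 10.520 Mbps × 1253 s × 1.01 = 13313.4 Mb
conference talk: 4.020 Mbps × 2700 s × 1.01 = 10962.5 Mb
TV episode: 4.820 Mbps × 3180 s × 1.01 = 15480.9 Mb
Total: 110142.5 Mb = 13767.8 MB.
= 12.82 GiB.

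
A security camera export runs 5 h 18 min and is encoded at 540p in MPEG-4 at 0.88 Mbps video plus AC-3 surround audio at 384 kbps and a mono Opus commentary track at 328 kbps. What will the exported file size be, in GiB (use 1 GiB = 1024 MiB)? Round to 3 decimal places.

3.536 GiB

5 h 18 min = 318 min = 19080 s
Audio total: 384 + 328 = 712 kbps = 0.712 Mbps.
Total bitrate: 0.88 + 0.712 = 1.592 Mbps.
Stream data: 1.592 Mbps × 19080 s = 30375.4 Mb.
30,375 Mb = 3,796,920,000 bytes ÷ 1,073,741,824 = 3.536 GiB.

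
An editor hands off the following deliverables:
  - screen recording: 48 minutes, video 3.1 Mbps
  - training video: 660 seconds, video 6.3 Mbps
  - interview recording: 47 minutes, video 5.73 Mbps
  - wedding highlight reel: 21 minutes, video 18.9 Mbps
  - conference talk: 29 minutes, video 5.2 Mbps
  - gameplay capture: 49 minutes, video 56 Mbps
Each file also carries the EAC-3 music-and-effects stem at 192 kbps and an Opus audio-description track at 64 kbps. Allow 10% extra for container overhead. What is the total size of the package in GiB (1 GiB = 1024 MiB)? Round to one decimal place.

29.4 GiB

Audio total: 192 + 64 = 256 kbps = 0.256 Mbps.
screen recording: 3.356 Mbps × 2880 s × 1.10 = 10631.8 Mb
training video: 6.556 Mbps × 660 s × 1.10 = 4759.7 Mb
interview recording: 5.986 Mbps × 2820 s × 1.10 = 18568.6 Mb
wedding highlight reel: 19.156 Mbps × 1260 s × 1.10 = 26550.2 Mb
conference talk: 5.456 Mbps × 1740 s × 1.10 = 10442.8 Mb
gameplay capture: 56.256 Mbps × 2940 s × 1.10 = 181931.9 Mb
Total: 252884.9 Mb = 31610.6 MB.
= 29.44 GiB.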